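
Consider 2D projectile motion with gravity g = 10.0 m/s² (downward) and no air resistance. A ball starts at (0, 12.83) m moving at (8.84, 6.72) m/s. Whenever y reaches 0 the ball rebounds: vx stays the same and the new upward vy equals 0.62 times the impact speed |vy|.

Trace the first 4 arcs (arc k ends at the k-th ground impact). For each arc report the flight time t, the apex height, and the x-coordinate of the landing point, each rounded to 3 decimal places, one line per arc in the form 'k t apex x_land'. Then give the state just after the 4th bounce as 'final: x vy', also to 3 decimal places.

Arc 1: start y=12.830, vy=6.720 → t=2.409, apex=15.088, x_land=21.297, impact vy=-17.371
  bounce: vy ← 0.62·17.371 = 10.770
Arc 2: start y=0.000, vy=10.770 → t=2.154, apex=5.800, x_land=40.338, impact vy=-10.770
  bounce: vy ← 0.62·10.770 = 6.677
Arc 3: start y=0.000, vy=6.677 → t=1.335, apex=2.229, x_land=52.144, impact vy=-6.677
  bounce: vy ← 0.62·6.677 = 4.140
Arc 4: start y=0.000, vy=4.140 → t=0.828, apex=0.857, x_land=59.464, impact vy=-4.140
  bounce: vy ← 0.62·4.140 = 2.567

1 2.409 15.088 21.297
2 2.154 5.800 40.338
3 1.335 2.229 52.144
4 0.828 0.857 59.464
final: 59.464 2.567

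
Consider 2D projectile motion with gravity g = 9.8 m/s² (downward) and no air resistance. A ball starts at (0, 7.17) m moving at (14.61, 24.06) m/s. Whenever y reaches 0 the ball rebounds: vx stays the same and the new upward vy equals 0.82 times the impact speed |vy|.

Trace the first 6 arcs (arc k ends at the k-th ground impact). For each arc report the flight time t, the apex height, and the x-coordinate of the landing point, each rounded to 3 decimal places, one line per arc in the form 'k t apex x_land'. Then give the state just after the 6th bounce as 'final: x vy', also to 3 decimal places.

1 5.192 36.705 75.856
2 4.489 24.680 141.434
3 3.681 16.595 195.207
4 3.018 11.159 239.302
5 2.475 7.503 275.460
6 2.029 5.045 305.109
final: 305.109 8.154

Arc 1: start y=7.170, vy=24.060 → t=5.192, apex=36.705, x_land=75.856, impact vy=-26.822
  bounce: vy ← 0.82·26.822 = 21.994
Arc 2: start y=0.000, vy=21.994 → t=4.489, apex=24.680, x_land=141.434, impact vy=-21.994
  bounce: vy ← 0.82·21.994 = 18.035
Arc 3: start y=0.000, vy=18.035 → t=3.681, apex=16.595, x_land=195.207, impact vy=-18.035
  bounce: vy ← 0.82·18.035 = 14.789
Arc 4: start y=0.000, vy=14.789 → t=3.018, apex=11.159, x_land=239.302, impact vy=-14.789
  bounce: vy ← 0.82·14.789 = 12.127
Arc 5: start y=0.000, vy=12.127 → t=2.475, apex=7.503, x_land=275.460, impact vy=-12.127
  bounce: vy ← 0.82·12.127 = 9.944
Arc 6: start y=0.000, vy=9.944 → t=2.029, apex=5.045, x_land=305.109, impact vy=-9.944
  bounce: vy ← 0.82·9.944 = 8.154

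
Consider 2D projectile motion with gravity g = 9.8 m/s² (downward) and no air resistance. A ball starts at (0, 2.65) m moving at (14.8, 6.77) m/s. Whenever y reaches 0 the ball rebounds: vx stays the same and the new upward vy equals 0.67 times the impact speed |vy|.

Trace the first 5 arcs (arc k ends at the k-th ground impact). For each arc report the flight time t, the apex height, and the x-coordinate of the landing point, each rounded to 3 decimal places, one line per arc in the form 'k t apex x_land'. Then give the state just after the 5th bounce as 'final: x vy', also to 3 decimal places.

1 1.700 4.988 25.157
2 1.352 2.239 45.167
3 0.906 1.005 58.574
4 0.607 0.451 67.556
5 0.407 0.203 73.575
final: 73.575 1.335

Arc 1: start y=2.650, vy=6.770 → t=1.700, apex=4.988, x_land=25.157, impact vy=-9.888
  bounce: vy ← 0.67·9.888 = 6.625
Arc 2: start y=0.000, vy=6.625 → t=1.352, apex=2.239, x_land=45.167, impact vy=-6.625
  bounce: vy ← 0.67·6.625 = 4.439
Arc 3: start y=0.000, vy=4.439 → t=0.906, apex=1.005, x_land=58.574, impact vy=-4.439
  bounce: vy ← 0.67·4.439 = 2.974
Arc 4: start y=0.000, vy=2.974 → t=0.607, apex=0.451, x_land=67.556, impact vy=-2.974
  bounce: vy ← 0.67·2.974 = 1.993
Arc 5: start y=0.000, vy=1.993 → t=0.407, apex=0.203, x_land=73.575, impact vy=-1.993
  bounce: vy ← 0.67·1.993 = 1.335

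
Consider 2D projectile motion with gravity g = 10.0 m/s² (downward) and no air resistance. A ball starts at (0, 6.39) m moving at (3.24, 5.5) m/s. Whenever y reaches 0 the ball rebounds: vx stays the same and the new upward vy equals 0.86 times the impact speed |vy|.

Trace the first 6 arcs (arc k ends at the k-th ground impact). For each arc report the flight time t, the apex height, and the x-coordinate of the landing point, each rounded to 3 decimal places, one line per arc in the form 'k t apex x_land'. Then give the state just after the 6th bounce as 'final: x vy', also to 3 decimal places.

1 1.807 7.902 5.855
2 2.162 5.845 12.861
3 1.860 4.323 18.886
4 1.599 3.197 24.068
5 1.375 2.365 28.524
6 1.183 1.749 32.357
final: 32.357 5.086

Arc 1: start y=6.390, vy=5.500 → t=1.807, apex=7.902, x_land=5.855, impact vy=-12.572
  bounce: vy ← 0.86·12.572 = 10.812
Arc 2: start y=0.000, vy=10.812 → t=2.162, apex=5.845, x_land=12.861, impact vy=-10.812
  bounce: vy ← 0.86·10.812 = 9.298
Arc 3: start y=0.000, vy=9.298 → t=1.860, apex=4.323, x_land=18.886, impact vy=-9.298
  bounce: vy ← 0.86·9.298 = 7.996
Arc 4: start y=0.000, vy=7.996 → t=1.599, apex=3.197, x_land=24.068, impact vy=-7.996
  bounce: vy ← 0.86·7.996 = 6.877
Arc 5: start y=0.000, vy=6.877 → t=1.375, apex=2.365, x_land=28.524, impact vy=-6.877
  bounce: vy ← 0.86·6.877 = 5.914
Arc 6: start y=0.000, vy=5.914 → t=1.183, apex=1.749, x_land=32.357, impact vy=-5.914
  bounce: vy ← 0.86·5.914 = 5.086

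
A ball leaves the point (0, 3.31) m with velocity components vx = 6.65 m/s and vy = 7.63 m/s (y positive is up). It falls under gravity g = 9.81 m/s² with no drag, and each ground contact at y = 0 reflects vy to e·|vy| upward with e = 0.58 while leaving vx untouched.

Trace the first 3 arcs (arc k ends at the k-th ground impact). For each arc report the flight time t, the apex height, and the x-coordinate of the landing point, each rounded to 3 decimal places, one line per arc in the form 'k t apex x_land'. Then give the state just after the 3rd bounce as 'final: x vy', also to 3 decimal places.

Arc 1: start y=3.310, vy=7.630 → t=1.909, apex=6.277, x_land=12.695, impact vy=-11.098
  bounce: vy ← 0.58·11.098 = 6.437
Arc 2: start y=0.000, vy=6.437 → t=1.312, apex=2.112, x_land=21.422, impact vy=-6.437
  bounce: vy ← 0.58·6.437 = 3.733
Arc 3: start y=0.000, vy=3.733 → t=0.761, apex=0.710, x_land=26.483, impact vy=-3.733
  bounce: vy ← 0.58·3.733 = 2.165

1 1.909 6.277 12.695
2 1.312 2.112 21.422
3 0.761 0.710 26.483
final: 26.483 2.165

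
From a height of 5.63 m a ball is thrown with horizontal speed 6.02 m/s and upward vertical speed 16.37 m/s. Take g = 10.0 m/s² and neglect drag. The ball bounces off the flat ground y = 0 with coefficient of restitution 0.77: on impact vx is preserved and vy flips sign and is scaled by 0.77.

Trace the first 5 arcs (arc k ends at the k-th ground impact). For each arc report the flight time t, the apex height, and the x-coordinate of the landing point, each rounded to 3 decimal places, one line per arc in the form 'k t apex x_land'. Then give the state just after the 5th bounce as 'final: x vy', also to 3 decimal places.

1 3.588 19.029 21.599
2 3.004 11.282 39.685
3 2.313 6.689 53.611
4 1.781 3.966 64.334
5 1.372 2.351 72.591
final: 72.591 5.280

Arc 1: start y=5.630, vy=16.370 → t=3.588, apex=19.029, x_land=21.599, impact vy=-19.508
  bounce: vy ← 0.77·19.508 = 15.021
Arc 2: start y=0.000, vy=15.021 → t=3.004, apex=11.282, x_land=39.685, impact vy=-15.021
  bounce: vy ← 0.77·15.021 = 11.567
Arc 3: start y=0.000, vy=11.567 → t=2.313, apex=6.689, x_land=53.611, impact vy=-11.567
  bounce: vy ← 0.77·11.567 = 8.906
Arc 4: start y=0.000, vy=8.906 → t=1.781, apex=3.966, x_land=64.334, impact vy=-8.906
  bounce: vy ← 0.77·8.906 = 6.858
Arc 5: start y=0.000, vy=6.858 → t=1.372, apex=2.351, x_land=72.591, impact vy=-6.858
  bounce: vy ← 0.77·6.858 = 5.280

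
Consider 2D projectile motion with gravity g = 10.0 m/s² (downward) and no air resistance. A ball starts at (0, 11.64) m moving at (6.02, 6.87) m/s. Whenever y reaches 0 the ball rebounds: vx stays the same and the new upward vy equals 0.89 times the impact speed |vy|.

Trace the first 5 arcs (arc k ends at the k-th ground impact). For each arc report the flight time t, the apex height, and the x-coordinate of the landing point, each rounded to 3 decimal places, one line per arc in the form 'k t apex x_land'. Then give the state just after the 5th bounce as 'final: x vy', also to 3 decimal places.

1 2.360 14.000 14.209
2 2.978 11.089 32.140
3 2.651 8.784 48.098
4 2.359 6.958 62.301
5 2.100 5.511 74.941
final: 74.941 9.344

Arc 1: start y=11.640, vy=6.870 → t=2.360, apex=14.000, x_land=14.209, impact vy=-16.733
  bounce: vy ← 0.89·16.733 = 14.892
Arc 2: start y=0.000, vy=14.892 → t=2.978, apex=11.089, x_land=32.140, impact vy=-14.892
  bounce: vy ← 0.89·14.892 = 13.254
Arc 3: start y=0.000, vy=13.254 → t=2.651, apex=8.784, x_land=48.098, impact vy=-13.254
  bounce: vy ← 0.89·13.254 = 11.796
Arc 4: start y=0.000, vy=11.796 → t=2.359, apex=6.958, x_land=62.301, impact vy=-11.796
  bounce: vy ← 0.89·11.796 = 10.499
Arc 5: start y=0.000, vy=10.499 → t=2.100, apex=5.511, x_land=74.941, impact vy=-10.499
  bounce: vy ← 0.89·10.499 = 9.344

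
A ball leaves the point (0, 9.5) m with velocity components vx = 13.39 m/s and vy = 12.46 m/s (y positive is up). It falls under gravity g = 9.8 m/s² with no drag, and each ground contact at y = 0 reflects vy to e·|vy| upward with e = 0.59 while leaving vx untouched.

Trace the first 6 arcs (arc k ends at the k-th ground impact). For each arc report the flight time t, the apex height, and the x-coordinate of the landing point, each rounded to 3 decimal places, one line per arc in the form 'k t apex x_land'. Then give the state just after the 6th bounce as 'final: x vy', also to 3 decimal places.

Arc 1: start y=9.500, vy=12.460 → t=3.157, apex=17.421, x_land=42.272, impact vy=-18.478
  bounce: vy ← 0.59·18.478 = 10.902
Arc 2: start y=0.000, vy=10.902 → t=2.225, apex=6.064, x_land=72.064, impact vy=-10.902
  bounce: vy ← 0.59·10.902 = 6.432
Arc 3: start y=0.000, vy=6.432 → t=1.313, apex=2.111, x_land=89.641, impact vy=-6.432
  bounce: vy ← 0.59·6.432 = 3.795
Arc 4: start y=0.000, vy=3.795 → t=0.775, apex=0.735, x_land=100.012, impact vy=-3.795
  bounce: vy ← 0.59·3.795 = 2.239
Arc 5: start y=0.000, vy=2.239 → t=0.457, apex=0.256, x_land=106.131, impact vy=-2.239
  bounce: vy ← 0.59·2.239 = 1.321
Arc 6: start y=0.000, vy=1.321 → t=0.270, apex=0.089, x_land=109.741, impact vy=-1.321
  bounce: vy ← 0.59·1.321 = 0.779

1 3.157 17.421 42.272
2 2.225 6.064 72.064
3 1.313 2.111 89.641
4 0.775 0.735 100.012
5 0.457 0.256 106.131
6 0.270 0.089 109.741
final: 109.741 0.779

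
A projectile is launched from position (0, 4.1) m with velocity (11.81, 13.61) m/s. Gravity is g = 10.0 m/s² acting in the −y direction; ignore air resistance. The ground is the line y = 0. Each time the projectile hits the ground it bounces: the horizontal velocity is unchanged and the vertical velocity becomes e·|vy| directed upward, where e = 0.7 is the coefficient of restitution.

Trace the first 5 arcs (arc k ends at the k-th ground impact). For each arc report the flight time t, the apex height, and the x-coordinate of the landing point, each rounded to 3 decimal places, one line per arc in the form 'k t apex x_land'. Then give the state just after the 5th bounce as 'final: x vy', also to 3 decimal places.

1 2.996 13.362 35.379
2 2.289 6.547 62.408
3 1.602 3.208 81.328
4 1.121 1.572 94.572
5 0.785 0.770 103.843
final: 103.843 2.747

Arc 1: start y=4.100, vy=13.610 → t=2.996, apex=13.362, x_land=35.379, impact vy=-16.347
  bounce: vy ← 0.7·16.347 = 11.443
Arc 2: start y=0.000, vy=11.443 → t=2.289, apex=6.547, x_land=62.408, impact vy=-11.443
  bounce: vy ← 0.7·11.443 = 8.010
Arc 3: start y=0.000, vy=8.010 → t=1.602, apex=3.208, x_land=81.328, impact vy=-8.010
  bounce: vy ← 0.7·8.010 = 5.607
Arc 4: start y=0.000, vy=5.607 → t=1.121, apex=1.572, x_land=94.572, impact vy=-5.607
  bounce: vy ← 0.7·5.607 = 3.925
Arc 5: start y=0.000, vy=3.925 → t=0.785, apex=0.770, x_land=103.843, impact vy=-3.925
  bounce: vy ← 0.7·3.925 = 2.747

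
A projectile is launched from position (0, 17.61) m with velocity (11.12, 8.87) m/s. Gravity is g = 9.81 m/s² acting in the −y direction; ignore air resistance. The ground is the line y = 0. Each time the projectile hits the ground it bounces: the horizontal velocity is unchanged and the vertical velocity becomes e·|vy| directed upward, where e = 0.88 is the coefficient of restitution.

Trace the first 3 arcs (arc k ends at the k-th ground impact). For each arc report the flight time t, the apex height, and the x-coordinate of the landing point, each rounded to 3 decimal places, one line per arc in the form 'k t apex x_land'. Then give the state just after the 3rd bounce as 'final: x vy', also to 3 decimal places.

Arc 1: start y=17.610, vy=8.870 → t=3.004, apex=21.620, x_land=33.401, impact vy=-20.596
  bounce: vy ← 0.88·20.596 = 18.124
Arc 2: start y=0.000, vy=18.124 → t=3.695, apex=16.743, x_land=74.490, impact vy=-18.124
  bounce: vy ← 0.88·18.124 = 15.949
Arc 3: start y=0.000, vy=15.949 → t=3.252, apex=12.965, x_land=110.648, impact vy=-15.949
  bounce: vy ← 0.88·15.949 = 14.035

1 3.004 21.620 33.401
2 3.695 16.743 74.490
3 3.252 12.965 110.648
final: 110.648 14.035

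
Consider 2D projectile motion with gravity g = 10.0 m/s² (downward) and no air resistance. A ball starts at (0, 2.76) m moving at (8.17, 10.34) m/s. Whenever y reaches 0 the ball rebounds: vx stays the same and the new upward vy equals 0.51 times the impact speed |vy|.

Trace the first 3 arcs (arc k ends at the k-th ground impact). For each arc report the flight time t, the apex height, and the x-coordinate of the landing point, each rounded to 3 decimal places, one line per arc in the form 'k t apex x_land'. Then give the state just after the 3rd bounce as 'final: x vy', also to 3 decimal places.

1 2.307 8.106 18.850
2 1.299 2.108 29.461
3 0.662 0.548 34.872
final: 34.872 1.689

Arc 1: start y=2.760, vy=10.340 → t=2.307, apex=8.106, x_land=18.850, impact vy=-12.732
  bounce: vy ← 0.51·12.732 = 6.494
Arc 2: start y=0.000, vy=6.494 → t=1.299, apex=2.108, x_land=29.461, impact vy=-6.494
  bounce: vy ← 0.51·6.494 = 3.312
Arc 3: start y=0.000, vy=3.312 → t=0.662, apex=0.548, x_land=34.872, impact vy=-3.312
  bounce: vy ← 0.51·3.312 = 1.689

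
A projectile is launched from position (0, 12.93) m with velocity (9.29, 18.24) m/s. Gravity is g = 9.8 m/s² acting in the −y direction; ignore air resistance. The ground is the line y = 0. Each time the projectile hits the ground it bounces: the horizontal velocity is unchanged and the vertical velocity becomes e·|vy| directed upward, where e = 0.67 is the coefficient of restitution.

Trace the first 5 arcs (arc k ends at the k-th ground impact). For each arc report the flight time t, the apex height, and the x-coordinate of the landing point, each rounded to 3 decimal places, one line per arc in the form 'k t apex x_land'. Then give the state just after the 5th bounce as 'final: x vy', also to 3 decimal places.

1 4.332 29.904 40.241
2 3.310 13.424 70.994
3 2.218 6.026 91.599
4 1.486 2.705 105.404
5 0.996 1.214 114.653
final: 114.653 3.269

Arc 1: start y=12.930, vy=18.240 → t=4.332, apex=29.904, x_land=40.241, impact vy=-24.210
  bounce: vy ← 0.67·24.210 = 16.221
Arc 2: start y=0.000, vy=16.221 → t=3.310, apex=13.424, x_land=70.994, impact vy=-16.221
  bounce: vy ← 0.67·16.221 = 10.868
Arc 3: start y=0.000, vy=10.868 → t=2.218, apex=6.026, x_land=91.599, impact vy=-10.868
  bounce: vy ← 0.67·10.868 = 7.281
Arc 4: start y=0.000, vy=7.281 → t=1.486, apex=2.705, x_land=105.404, impact vy=-7.281
  bounce: vy ← 0.67·7.281 = 4.879
Arc 5: start y=0.000, vy=4.879 → t=0.996, apex=1.214, x_land=114.653, impact vy=-4.879
  bounce: vy ← 0.67·4.879 = 3.269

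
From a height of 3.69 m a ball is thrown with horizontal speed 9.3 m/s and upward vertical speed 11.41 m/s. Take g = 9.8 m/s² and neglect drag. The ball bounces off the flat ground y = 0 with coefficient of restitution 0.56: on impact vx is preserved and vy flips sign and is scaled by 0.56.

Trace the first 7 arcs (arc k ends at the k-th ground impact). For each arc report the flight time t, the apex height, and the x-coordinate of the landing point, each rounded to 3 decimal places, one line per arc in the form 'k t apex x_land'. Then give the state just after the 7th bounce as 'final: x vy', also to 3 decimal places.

Arc 1: start y=3.690, vy=11.410 → t=2.616, apex=10.332, x_land=24.332, impact vy=-14.231
  bounce: vy ← 0.56·14.231 = 7.969
Arc 2: start y=0.000, vy=7.969 → t=1.626, apex=3.240, x_land=39.458, impact vy=-7.969
  bounce: vy ← 0.56·7.969 = 4.463
Arc 3: start y=0.000, vy=4.463 → t=0.911, apex=1.016, x_land=47.928, impact vy=-4.463
  bounce: vy ← 0.56·4.463 = 2.499
Arc 4: start y=0.000, vy=2.499 → t=0.510, apex=0.319, x_land=52.671, impact vy=-2.499
  bounce: vy ← 0.56·2.499 = 1.400
Arc 5: start y=0.000, vy=1.400 → t=0.286, apex=0.100, x_land=55.327, impact vy=-1.400
  bounce: vy ← 0.56·1.400 = 0.784
Arc 6: start y=0.000, vy=0.784 → t=0.160, apex=0.031, x_land=56.815, impact vy=-0.784
  bounce: vy ← 0.56·0.784 = 0.439
Arc 7: start y=0.000, vy=0.439 → t=0.090, apex=0.010, x_land=57.648, impact vy=-0.439
  bounce: vy ← 0.56·0.439 = 0.246

1 2.616 10.332 24.332
2 1.626 3.240 39.458
3 0.911 1.016 47.928
4 0.510 0.319 52.671
5 0.286 0.100 55.327
6 0.160 0.031 56.815
7 0.090 0.010 57.648
final: 57.648 0.246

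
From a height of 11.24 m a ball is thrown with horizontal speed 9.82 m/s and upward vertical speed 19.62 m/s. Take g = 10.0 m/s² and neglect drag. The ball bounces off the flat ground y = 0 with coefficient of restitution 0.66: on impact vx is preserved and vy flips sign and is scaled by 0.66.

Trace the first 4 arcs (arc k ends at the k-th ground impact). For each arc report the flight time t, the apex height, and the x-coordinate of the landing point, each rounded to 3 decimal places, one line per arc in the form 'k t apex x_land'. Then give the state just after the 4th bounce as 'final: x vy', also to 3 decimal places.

Arc 1: start y=11.240, vy=19.620 → t=4.431, apex=30.487, x_land=43.515, impact vy=-24.693
  bounce: vy ← 0.66·24.693 = 16.297
Arc 2: start y=0.000, vy=16.297 → t=3.259, apex=13.280, x_land=75.523, impact vy=-16.297
  bounce: vy ← 0.66·16.297 = 10.756
Arc 3: start y=0.000, vy=10.756 → t=2.151, apex=5.785, x_land=96.649, impact vy=-10.756
  bounce: vy ← 0.66·10.756 = 7.099
Arc 4: start y=0.000, vy=7.099 → t=1.420, apex=2.520, x_land=110.591, impact vy=-7.099
  bounce: vy ← 0.66·7.099 = 4.685

1 4.431 30.487 43.515
2 3.259 13.280 75.523
3 2.151 5.785 96.649
4 1.420 2.520 110.591
final: 110.591 4.685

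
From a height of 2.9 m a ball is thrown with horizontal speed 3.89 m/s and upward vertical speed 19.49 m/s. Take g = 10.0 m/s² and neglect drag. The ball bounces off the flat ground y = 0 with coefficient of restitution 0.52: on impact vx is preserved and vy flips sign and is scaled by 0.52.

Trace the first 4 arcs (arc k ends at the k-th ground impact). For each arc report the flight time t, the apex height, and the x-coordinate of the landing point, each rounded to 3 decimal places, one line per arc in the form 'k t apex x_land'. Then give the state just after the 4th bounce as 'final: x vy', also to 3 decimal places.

Arc 1: start y=2.900, vy=19.490 → t=4.042, apex=21.893, x_land=15.721, impact vy=-20.925
  bounce: vy ← 0.52·20.925 = 10.881
Arc 2: start y=0.000, vy=10.881 → t=2.176, apex=5.920, x_land=24.187, impact vy=-10.881
  bounce: vy ← 0.52·10.881 = 5.658
Arc 3: start y=0.000, vy=5.658 → t=1.132, apex=1.601, x_land=28.589, impact vy=-5.658
  bounce: vy ← 0.52·5.658 = 2.942
Arc 4: start y=0.000, vy=2.942 → t=0.588, apex=0.433, x_land=30.878, impact vy=-2.942
  bounce: vy ← 0.52·2.942 = 1.530

1 4.042 21.893 15.721
2 2.176 5.920 24.187
3 1.132 1.601 28.589
4 0.588 0.433 30.878
final: 30.878 1.530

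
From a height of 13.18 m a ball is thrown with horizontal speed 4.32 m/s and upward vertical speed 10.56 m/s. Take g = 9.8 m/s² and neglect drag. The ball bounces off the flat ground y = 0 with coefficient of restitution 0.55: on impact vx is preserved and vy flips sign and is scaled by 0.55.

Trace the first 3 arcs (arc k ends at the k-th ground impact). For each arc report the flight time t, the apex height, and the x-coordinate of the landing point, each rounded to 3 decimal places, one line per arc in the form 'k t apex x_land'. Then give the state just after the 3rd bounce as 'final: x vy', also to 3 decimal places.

Arc 1: start y=13.180, vy=10.560 → t=3.040, apex=18.869, x_land=13.132, impact vy=-19.231
  bounce: vy ← 0.55·19.231 = 10.577
Arc 2: start y=0.000, vy=10.577 → t=2.159, apex=5.708, x_land=22.458, impact vy=-10.577
  bounce: vy ← 0.55·10.577 = 5.817
Arc 3: start y=0.000, vy=5.817 → t=1.187, apex=1.727, x_land=27.587, impact vy=-5.817
  bounce: vy ← 0.55·5.817 = 3.200

1 3.040 18.869 13.132
2 2.159 5.708 22.458
3 1.187 1.727 27.587
final: 27.587 3.200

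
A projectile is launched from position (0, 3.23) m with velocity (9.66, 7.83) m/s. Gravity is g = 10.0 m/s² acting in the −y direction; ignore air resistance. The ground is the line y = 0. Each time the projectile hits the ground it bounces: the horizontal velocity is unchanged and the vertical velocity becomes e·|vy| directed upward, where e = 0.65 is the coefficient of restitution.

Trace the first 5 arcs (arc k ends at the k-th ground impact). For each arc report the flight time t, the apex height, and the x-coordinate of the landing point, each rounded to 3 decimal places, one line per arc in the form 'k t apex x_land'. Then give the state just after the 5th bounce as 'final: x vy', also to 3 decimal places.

1 1.905 6.295 18.403
2 1.459 2.660 32.494
3 0.948 1.124 41.654
4 0.616 0.475 47.607
5 0.401 0.201 51.477
final: 51.477 1.302

Arc 1: start y=3.230, vy=7.830 → t=1.905, apex=6.295, x_land=18.403, impact vy=-11.221
  bounce: vy ← 0.65·11.221 = 7.294
Arc 2: start y=0.000, vy=7.294 → t=1.459, apex=2.660, x_land=32.494, impact vy=-7.294
  bounce: vy ← 0.65·7.294 = 4.741
Arc 3: start y=0.000, vy=4.741 → t=0.948, apex=1.124, x_land=41.654, impact vy=-4.741
  bounce: vy ← 0.65·4.741 = 3.082
Arc 4: start y=0.000, vy=3.082 → t=0.616, apex=0.475, x_land=47.607, impact vy=-3.082
  bounce: vy ← 0.65·3.082 = 2.003
Arc 5: start y=0.000, vy=2.003 → t=0.401, apex=0.201, x_land=51.477, impact vy=-2.003
  bounce: vy ← 0.65·2.003 = 1.302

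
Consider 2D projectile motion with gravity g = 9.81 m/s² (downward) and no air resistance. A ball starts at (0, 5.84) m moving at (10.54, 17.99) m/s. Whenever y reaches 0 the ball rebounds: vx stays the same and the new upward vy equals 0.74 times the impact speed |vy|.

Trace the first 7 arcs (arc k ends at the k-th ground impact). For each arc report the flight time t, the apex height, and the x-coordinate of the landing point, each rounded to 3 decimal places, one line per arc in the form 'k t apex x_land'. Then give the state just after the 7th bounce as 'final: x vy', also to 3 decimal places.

1 3.968 22.335 41.820
2 3.158 12.231 75.108
3 2.337 6.698 99.740
4 1.729 3.668 117.968
5 1.280 2.008 131.457
6 0.947 1.100 141.439
7 0.701 0.602 148.826
final: 148.826 2.544

Arc 1: start y=5.840, vy=17.990 → t=3.968, apex=22.335, x_land=41.820, impact vy=-20.934
  bounce: vy ← 0.74·20.934 = 15.491
Arc 2: start y=0.000, vy=15.491 → t=3.158, apex=12.231, x_land=75.108, impact vy=-15.491
  bounce: vy ← 0.74·15.491 = 11.463
Arc 3: start y=0.000, vy=11.463 → t=2.337, apex=6.698, x_land=99.740, impact vy=-11.463
  bounce: vy ← 0.74·11.463 = 8.483
Arc 4: start y=0.000, vy=8.483 → t=1.729, apex=3.668, x_land=117.968, impact vy=-8.483
  bounce: vy ← 0.74·8.483 = 6.277
Arc 5: start y=0.000, vy=6.277 → t=1.280, apex=2.008, x_land=131.457, impact vy=-6.277
  bounce: vy ← 0.74·6.277 = 4.645
Arc 6: start y=0.000, vy=4.645 → t=0.947, apex=1.100, x_land=141.439, impact vy=-4.645
  bounce: vy ← 0.74·4.645 = 3.437
Arc 7: start y=0.000, vy=3.437 → t=0.701, apex=0.602, x_land=148.826, impact vy=-3.437
  bounce: vy ← 0.74·3.437 = 2.544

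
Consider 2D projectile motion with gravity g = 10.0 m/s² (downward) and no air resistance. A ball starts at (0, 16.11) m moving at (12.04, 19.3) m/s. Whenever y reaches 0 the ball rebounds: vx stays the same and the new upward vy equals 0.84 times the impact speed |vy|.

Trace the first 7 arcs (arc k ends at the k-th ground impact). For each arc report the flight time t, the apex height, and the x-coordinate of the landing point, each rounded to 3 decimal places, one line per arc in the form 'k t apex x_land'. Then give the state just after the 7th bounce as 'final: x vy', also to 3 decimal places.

1 4.566 34.734 54.971
2 4.428 24.509 108.284
3 3.719 17.293 153.067
4 3.124 12.202 190.684
5 2.624 8.610 222.283
6 2.205 6.075 248.826
7 1.852 4.287 271.122
final: 271.122 7.778

Arc 1: start y=16.110, vy=19.300 → t=4.566, apex=34.734, x_land=54.971, impact vy=-26.357
  bounce: vy ← 0.84·26.357 = 22.140
Arc 2: start y=0.000, vy=22.140 → t=4.428, apex=24.509, x_land=108.284, impact vy=-22.140
  bounce: vy ← 0.84·22.140 = 18.597
Arc 3: start y=0.000, vy=18.597 → t=3.719, apex=17.293, x_land=153.067, impact vy=-18.597
  bounce: vy ← 0.84·18.597 = 15.622
Arc 4: start y=0.000, vy=15.622 → t=3.124, apex=12.202, x_land=190.684, impact vy=-15.622
  bounce: vy ← 0.84·15.622 = 13.122
Arc 5: start y=0.000, vy=13.122 → t=2.624, apex=8.610, x_land=222.283, impact vy=-13.122
  bounce: vy ← 0.84·13.122 = 11.023
Arc 6: start y=0.000, vy=11.023 → t=2.205, apex=6.075, x_land=248.826, impact vy=-11.023
  bounce: vy ← 0.84·11.023 = 9.259
Arc 7: start y=0.000, vy=9.259 → t=1.852, apex=4.287, x_land=271.122, impact vy=-9.259
  bounce: vy ← 0.84·9.259 = 7.778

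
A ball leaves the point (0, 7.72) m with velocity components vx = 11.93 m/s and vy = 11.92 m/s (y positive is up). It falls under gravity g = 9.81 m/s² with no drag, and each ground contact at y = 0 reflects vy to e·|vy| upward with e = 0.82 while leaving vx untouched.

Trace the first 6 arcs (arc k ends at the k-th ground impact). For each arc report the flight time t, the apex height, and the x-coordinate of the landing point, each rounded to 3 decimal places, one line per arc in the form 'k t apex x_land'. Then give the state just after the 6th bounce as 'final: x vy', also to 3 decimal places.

1 2.962 14.962 35.332
2 2.864 10.060 69.503
3 2.349 6.765 97.523
4 1.926 4.549 120.500
5 1.579 3.058 139.341
6 1.295 2.056 154.790
final: 154.790 5.209

Arc 1: start y=7.720, vy=11.920 → t=2.962, apex=14.962, x_land=35.332, impact vy=-17.133
  bounce: vy ← 0.82·17.133 = 14.049
Arc 2: start y=0.000, vy=14.049 → t=2.864, apex=10.060, x_land=69.503, impact vy=-14.049
  bounce: vy ← 0.82·14.049 = 11.520
Arc 3: start y=0.000, vy=11.520 → t=2.349, apex=6.765, x_land=97.523, impact vy=-11.520
  bounce: vy ← 0.82·11.520 = 9.447
Arc 4: start y=0.000, vy=9.447 → t=1.926, apex=4.549, x_land=120.500, impact vy=-9.447
  bounce: vy ← 0.82·9.447 = 7.746
Arc 5: start y=0.000, vy=7.746 → t=1.579, apex=3.058, x_land=139.341, impact vy=-7.746
  bounce: vy ← 0.82·7.746 = 6.352
Arc 6: start y=0.000, vy=6.352 → t=1.295, apex=2.056, x_land=154.790, impact vy=-6.352
  bounce: vy ← 0.82·6.352 = 5.209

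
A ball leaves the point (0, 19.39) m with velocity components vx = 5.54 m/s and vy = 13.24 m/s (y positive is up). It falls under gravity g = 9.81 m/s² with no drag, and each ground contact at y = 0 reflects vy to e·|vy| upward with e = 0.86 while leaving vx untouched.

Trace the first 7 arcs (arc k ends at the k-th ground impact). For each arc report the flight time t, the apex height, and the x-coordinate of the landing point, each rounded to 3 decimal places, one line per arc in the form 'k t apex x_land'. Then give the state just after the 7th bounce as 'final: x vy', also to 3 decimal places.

1 3.753 28.325 20.790
2 4.133 20.949 43.688
3 3.555 15.494 63.381
4 3.057 11.459 80.316
5 2.629 8.475 94.881
6 2.261 6.268 107.406
7 1.944 4.636 118.178
final: 118.178 8.202

Arc 1: start y=19.390, vy=13.240 → t=3.753, apex=28.325, x_land=20.790, impact vy=-23.574
  bounce: vy ← 0.86·23.574 = 20.274
Arc 2: start y=0.000, vy=20.274 → t=4.133, apex=20.949, x_land=43.688, impact vy=-20.274
  bounce: vy ← 0.86·20.274 = 17.435
Arc 3: start y=0.000, vy=17.435 → t=3.555, apex=15.494, x_land=63.381, impact vy=-17.435
  bounce: vy ← 0.86·17.435 = 14.994
Arc 4: start y=0.000, vy=14.994 → t=3.057, apex=11.459, x_land=80.316, impact vy=-14.994
  bounce: vy ← 0.86·14.994 = 12.895
Arc 5: start y=0.000, vy=12.895 → t=2.629, apex=8.475, x_land=94.881, impact vy=-12.895
  bounce: vy ← 0.86·12.895 = 11.090
Arc 6: start y=0.000, vy=11.090 → t=2.261, apex=6.268, x_land=107.406, impact vy=-11.090
  bounce: vy ← 0.86·11.090 = 9.537
Arc 7: start y=0.000, vy=9.537 → t=1.944, apex=4.636, x_land=118.178, impact vy=-9.537
  bounce: vy ← 0.86·9.537 = 8.202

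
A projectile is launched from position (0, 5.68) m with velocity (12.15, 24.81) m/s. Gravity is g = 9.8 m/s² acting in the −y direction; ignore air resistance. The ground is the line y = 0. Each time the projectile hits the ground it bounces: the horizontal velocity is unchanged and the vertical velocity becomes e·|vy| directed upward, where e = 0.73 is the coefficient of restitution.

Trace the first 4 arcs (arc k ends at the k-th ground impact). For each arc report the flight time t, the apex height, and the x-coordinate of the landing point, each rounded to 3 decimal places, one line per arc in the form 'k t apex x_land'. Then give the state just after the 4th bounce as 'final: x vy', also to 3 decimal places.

Arc 1: start y=5.680, vy=24.810 → t=5.283, apex=37.085, x_land=64.185, impact vy=-26.960
  bounce: vy ← 0.73·26.960 = 19.681
Arc 2: start y=0.000, vy=19.681 → t=4.017, apex=19.763, x_land=112.986, impact vy=-19.681
  bounce: vy ← 0.73·19.681 = 14.367
Arc 3: start y=0.000, vy=14.367 → t=2.932, apex=10.531, x_land=148.611, impact vy=-14.367
  bounce: vy ← 0.73·14.367 = 10.488
Arc 4: start y=0.000, vy=10.488 → t=2.140, apex=5.612, x_land=174.617, impact vy=-10.488
  bounce: vy ← 0.73·10.488 = 7.656

1 5.283 37.085 64.185
2 4.017 19.763 112.986
3 2.932 10.531 148.611
4 2.140 5.612 174.617
final: 174.617 7.656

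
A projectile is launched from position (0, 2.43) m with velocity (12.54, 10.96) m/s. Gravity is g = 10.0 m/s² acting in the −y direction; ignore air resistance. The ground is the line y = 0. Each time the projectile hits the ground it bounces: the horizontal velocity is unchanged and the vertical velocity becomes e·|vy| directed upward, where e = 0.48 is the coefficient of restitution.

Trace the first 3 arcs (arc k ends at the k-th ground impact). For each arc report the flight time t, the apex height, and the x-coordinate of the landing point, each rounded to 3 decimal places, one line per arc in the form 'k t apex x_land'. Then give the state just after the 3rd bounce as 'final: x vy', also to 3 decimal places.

1 2.395 8.436 30.032
2 1.247 1.944 45.669
3 0.599 0.448 53.175
final: 53.175 1.437

Arc 1: start y=2.430, vy=10.960 → t=2.395, apex=8.436, x_land=30.032, impact vy=-12.989
  bounce: vy ← 0.48·12.989 = 6.235
Arc 2: start y=0.000, vy=6.235 → t=1.247, apex=1.944, x_land=45.669, impact vy=-6.235
  bounce: vy ← 0.48·6.235 = 2.993
Arc 3: start y=0.000, vy=2.993 → t=0.599, apex=0.448, x_land=53.175, impact vy=-2.993
  bounce: vy ← 0.48·2.993 = 1.437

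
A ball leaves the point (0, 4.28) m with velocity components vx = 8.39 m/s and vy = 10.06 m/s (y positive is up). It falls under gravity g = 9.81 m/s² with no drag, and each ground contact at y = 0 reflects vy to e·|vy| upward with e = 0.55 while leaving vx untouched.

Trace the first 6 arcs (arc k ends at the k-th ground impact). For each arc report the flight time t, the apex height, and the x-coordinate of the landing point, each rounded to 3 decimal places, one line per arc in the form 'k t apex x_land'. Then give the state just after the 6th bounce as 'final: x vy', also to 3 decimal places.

1 2.413 9.438 20.242
2 1.526 2.855 33.044
3 0.839 0.864 40.085
4 0.462 0.261 43.958
5 0.254 0.079 46.088
6 0.140 0.024 47.259
final: 47.259 0.377

Arc 1: start y=4.280, vy=10.060 → t=2.413, apex=9.438, x_land=20.242, impact vy=-13.608
  bounce: vy ← 0.55·13.608 = 7.484
Arc 2: start y=0.000, vy=7.484 → t=1.526, apex=2.855, x_land=33.044, impact vy=-7.484
  bounce: vy ← 0.55·7.484 = 4.116
Arc 3: start y=0.000, vy=4.116 → t=0.839, apex=0.864, x_land=40.085, impact vy=-4.116
  bounce: vy ← 0.55·4.116 = 2.264
Arc 4: start y=0.000, vy=2.264 → t=0.462, apex=0.261, x_land=43.958, impact vy=-2.264
  bounce: vy ← 0.55·2.264 = 1.245
Arc 5: start y=0.000, vy=1.245 → t=0.254, apex=0.079, x_land=46.088, impact vy=-1.245
  bounce: vy ← 0.55·1.245 = 0.685
Arc 6: start y=0.000, vy=0.685 → t=0.140, apex=0.024, x_land=47.259, impact vy=-0.685
  bounce: vy ← 0.55·0.685 = 0.377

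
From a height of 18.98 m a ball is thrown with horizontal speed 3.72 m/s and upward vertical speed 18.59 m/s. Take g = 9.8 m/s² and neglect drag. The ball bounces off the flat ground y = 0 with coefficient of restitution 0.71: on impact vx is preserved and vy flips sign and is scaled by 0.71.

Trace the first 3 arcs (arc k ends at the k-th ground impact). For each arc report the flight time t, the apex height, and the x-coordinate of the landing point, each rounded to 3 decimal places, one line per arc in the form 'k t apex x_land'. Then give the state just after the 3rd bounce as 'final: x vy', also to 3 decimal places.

1 4.630 36.612 17.225
2 3.882 18.456 31.664
3 2.756 9.304 41.916
final: 41.916 9.588

Arc 1: start y=18.980, vy=18.590 → t=4.630, apex=36.612, x_land=17.225, impact vy=-26.788
  bounce: vy ← 0.71·26.788 = 19.019
Arc 2: start y=0.000, vy=19.019 → t=3.882, apex=18.456, x_land=31.664, impact vy=-19.019
  bounce: vy ← 0.71·19.019 = 13.504
Arc 3: start y=0.000, vy=13.504 → t=2.756, apex=9.304, x_land=41.916, impact vy=-13.504
  bounce: vy ← 0.71·13.504 = 9.588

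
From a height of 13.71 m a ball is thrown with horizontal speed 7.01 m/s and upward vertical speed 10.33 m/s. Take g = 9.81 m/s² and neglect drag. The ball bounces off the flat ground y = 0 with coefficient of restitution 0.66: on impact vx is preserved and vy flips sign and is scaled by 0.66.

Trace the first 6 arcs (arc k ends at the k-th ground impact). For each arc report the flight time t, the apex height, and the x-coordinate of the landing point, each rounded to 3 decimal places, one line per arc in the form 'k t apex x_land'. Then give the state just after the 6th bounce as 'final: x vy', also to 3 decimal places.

1 3.029 19.149 21.232
2 2.608 8.341 39.515
3 1.721 3.633 51.582
4 1.136 1.583 59.546
5 0.750 0.689 64.802
6 0.495 0.300 68.271
final: 68.271 1.602

Arc 1: start y=13.710, vy=10.330 → t=3.029, apex=19.149, x_land=21.232, impact vy=-19.383
  bounce: vy ← 0.66·19.383 = 12.793
Arc 2: start y=0.000, vy=12.793 → t=2.608, apex=8.341, x_land=39.515, impact vy=-12.793
  bounce: vy ← 0.66·12.793 = 8.443
Arc 3: start y=0.000, vy=8.443 → t=1.721, apex=3.633, x_land=51.582, impact vy=-8.443
  bounce: vy ← 0.66·8.443 = 5.573
Arc 4: start y=0.000, vy=5.573 → t=1.136, apex=1.583, x_land=59.546, impact vy=-5.573
  bounce: vy ← 0.66·5.573 = 3.678
Arc 5: start y=0.000, vy=3.678 → t=0.750, apex=0.689, x_land=64.802, impact vy=-3.678
  bounce: vy ← 0.66·3.678 = 2.427
Arc 6: start y=0.000, vy=2.427 → t=0.495, apex=0.300, x_land=68.271, impact vy=-2.427
  bounce: vy ← 0.66·2.427 = 1.602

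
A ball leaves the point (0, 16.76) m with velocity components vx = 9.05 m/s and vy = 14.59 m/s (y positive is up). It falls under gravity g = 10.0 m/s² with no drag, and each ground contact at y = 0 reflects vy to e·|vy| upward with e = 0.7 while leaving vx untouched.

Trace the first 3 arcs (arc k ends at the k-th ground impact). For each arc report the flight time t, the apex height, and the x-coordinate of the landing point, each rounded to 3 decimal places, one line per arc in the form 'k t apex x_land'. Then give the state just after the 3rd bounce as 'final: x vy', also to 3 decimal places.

1 3.800 27.403 34.391
2 3.278 13.428 64.052
3 2.294 6.580 84.815
final: 84.815 8.030

Arc 1: start y=16.760, vy=14.590 → t=3.800, apex=27.403, x_land=34.391, impact vy=-23.411
  bounce: vy ← 0.7·23.411 = 16.388
Arc 2: start y=0.000, vy=16.388 → t=3.278, apex=13.428, x_land=64.052, impact vy=-16.388
  bounce: vy ← 0.7·16.388 = 11.471
Arc 3: start y=0.000, vy=11.471 → t=2.294, apex=6.580, x_land=84.815, impact vy=-11.471
  bounce: vy ← 0.7·11.471 = 8.030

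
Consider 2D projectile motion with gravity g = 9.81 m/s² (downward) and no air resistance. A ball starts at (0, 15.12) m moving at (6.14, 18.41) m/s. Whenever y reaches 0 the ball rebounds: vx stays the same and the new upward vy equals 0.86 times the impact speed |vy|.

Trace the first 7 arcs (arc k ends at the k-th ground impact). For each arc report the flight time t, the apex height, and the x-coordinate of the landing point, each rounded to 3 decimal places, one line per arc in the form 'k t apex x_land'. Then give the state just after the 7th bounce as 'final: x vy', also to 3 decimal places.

1 4.447 32.395 27.302
2 4.420 23.959 54.442
3 3.801 17.720 77.783
4 3.269 13.106 97.856
5 2.812 9.693 115.118
6 2.418 7.169 129.964
7 2.079 5.302 142.732
final: 142.732 8.772

Arc 1: start y=15.120, vy=18.410 → t=4.447, apex=32.395, x_land=27.302, impact vy=-25.211
  bounce: vy ← 0.86·25.211 = 21.681
Arc 2: start y=0.000, vy=21.681 → t=4.420, apex=23.959, x_land=54.442, impact vy=-21.681
  bounce: vy ← 0.86·21.681 = 18.646
Arc 3: start y=0.000, vy=18.646 → t=3.801, apex=17.720, x_land=77.783, impact vy=-18.646
  bounce: vy ← 0.86·18.646 = 16.035
Arc 4: start y=0.000, vy=16.035 → t=3.269, apex=13.106, x_land=97.856, impact vy=-16.035
  bounce: vy ← 0.86·16.035 = 13.790
Arc 5: start y=0.000, vy=13.790 → t=2.812, apex=9.693, x_land=115.118, impact vy=-13.790
  bounce: vy ← 0.86·13.790 = 11.860
Arc 6: start y=0.000, vy=11.860 → t=2.418, apex=7.169, x_land=129.964, impact vy=-11.860
  bounce: vy ← 0.86·11.860 = 10.199
Arc 7: start y=0.000, vy=10.199 → t=2.079, apex=5.302, x_land=142.732, impact vy=-10.199
  bounce: vy ← 0.86·10.199 = 8.772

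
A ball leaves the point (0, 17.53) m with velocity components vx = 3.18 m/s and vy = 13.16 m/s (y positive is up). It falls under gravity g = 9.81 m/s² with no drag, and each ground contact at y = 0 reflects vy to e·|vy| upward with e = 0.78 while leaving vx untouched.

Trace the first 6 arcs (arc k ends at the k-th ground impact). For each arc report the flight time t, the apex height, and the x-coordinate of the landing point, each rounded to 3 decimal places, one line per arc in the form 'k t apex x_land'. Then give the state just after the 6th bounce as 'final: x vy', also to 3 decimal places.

Arc 1: start y=17.530, vy=13.160 → t=3.660, apex=26.357, x_land=11.637, impact vy=-22.740
  bounce: vy ← 0.78·22.740 = 17.737
Arc 2: start y=0.000, vy=17.737 → t=3.616, apex=16.036, x_land=23.137, impact vy=-17.737
  bounce: vy ← 0.78·17.737 = 13.835
Arc 3: start y=0.000, vy=13.835 → t=2.821, apex=9.756, x_land=32.107, impact vy=-13.835
  bounce: vy ← 0.78·13.835 = 10.791
Arc 4: start y=0.000, vy=10.791 → t=2.200, apex=5.936, x_land=39.103, impact vy=-10.791
  bounce: vy ← 0.78·10.791 = 8.417
Arc 5: start y=0.000, vy=8.417 → t=1.716, apex=3.611, x_land=44.560, impact vy=-8.417
  bounce: vy ← 0.78·8.417 = 6.566
Arc 6: start y=0.000, vy=6.566 → t=1.339, apex=2.197, x_land=48.817, impact vy=-6.566
  bounce: vy ← 0.78·6.566 = 5.121

1 3.660 26.357 11.637
2 3.616 16.036 23.137
3 2.821 9.756 32.107
4 2.200 5.936 39.103
5 1.716 3.611 44.560
6 1.339 2.197 48.817
final: 48.817 5.121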